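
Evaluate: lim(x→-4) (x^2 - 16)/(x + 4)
This is a standard limit.

Factor or rationalize the expression:
  lim(x→-4) (x^2 - 16)/(x + 4) = -8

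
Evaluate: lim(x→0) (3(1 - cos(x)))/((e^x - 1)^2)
This is a 0/0 indeterminate form.

Apply L'Hôpital's rule: differentiate numerator and denominator separately.
  f(x) = 3 - 3·cos(x)   ⇒   f'(x) = 3·sin(x)
  g(x) = (e^(x) - 1)^2   ⇒   g'(x) = 2·(e^(x) - 1)·e^(x)
  lim(x→0) f'(x)/g'(x) = lim(x→0) (3·sin(x))/(2·(e^(x) - 1)·e^(x))
  = 3/2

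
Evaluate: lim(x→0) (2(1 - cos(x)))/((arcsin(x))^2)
This is a 0/0 indeterminate form.

Apply L'Hôpital's rule: differentiate numerator and denominator separately.
  f(x) = 2 - 2·cos(x)   ⇒   f'(x) = 2·sin(x)
  g(x) = asin(x)^2   ⇒   g'(x) = 2·asin(x)/sqrt(1 - x^2)
  lim(x→0) f'(x)/g'(x) = lim(x→0) (2·sin(x))/(2·asin(x)/sqrt(1 - x^2))
  = 1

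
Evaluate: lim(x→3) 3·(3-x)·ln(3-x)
This is a 0·∞ indeterminate form.

Rewrite 0·∞ as a quotient (0/0 or ∞/∞ form), then apply L'Hôpital's rule:
  lim(x→3) 3·(3-x)·ln(3-x) = 0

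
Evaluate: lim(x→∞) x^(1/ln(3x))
This is an exponential indeterminate form.

For exponential indeterminate forms, take the natural log:
  Let L = lim(x→∞) x^(1/ln(3x))
  Then ln(L) = lim(x→∞) [exponent × ln(base)]
  Evaluate using L'Hôpital or standard limits, then exponentiate.
  L = e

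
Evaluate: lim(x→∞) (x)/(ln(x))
This is an ∞/∞ indeterminate form.

Apply L'Hôpital's rule: differentiate numerator and denominator separately.
  f(x) = x   ⇒   f'(x) = 1
  g(x) = ln(x)   ⇒   g'(x) = 1/x
  lim(x→∞) f'(x)/g'(x) = lim(x→∞) (1)/(1/x)
  = ∞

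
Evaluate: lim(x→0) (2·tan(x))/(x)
This is a 0/0 indeterminate form.

Apply L'Hôpital's rule: differentiate numerator and denominator separately.
  f(x) = 2·tan(x)   ⇒   f'(x) = 2·tan(x)^2 + 2
  g(x) = x   ⇒   g'(x) = 1
  lim(x→0) f'(x)/g'(x) = lim(x→0) (2·tan(x)^2 + 2)/(1)
  = 2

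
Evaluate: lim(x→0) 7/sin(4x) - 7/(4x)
This is an ∞-∞ indeterminate form.

Combine fractions or rationalize to convert ∞-∞ to 0/0 form:
  lim(x→0) 7/sin(4x) - 7/(4x) = 0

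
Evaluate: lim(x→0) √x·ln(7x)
This is a 0·∞ indeterminate form.

Rewrite 0·∞ as a quotient (0/0 or ∞/∞ form), then apply L'Hôpital's rule:
  lim(x→0) √x·ln(7x) = 0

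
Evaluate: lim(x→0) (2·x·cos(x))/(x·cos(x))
This is a 0/0 indeterminate form.

Apply L'Hôpital's rule: differentiate numerator and denominator separately.
  f(x) = 2·x·cos(x)   ⇒   f'(x) = -2·x·sin(x) + 2·cos(x)
  g(x) = x·cos(x)   ⇒   g'(x) = -x·sin(x) + cos(x)
  lim(x→0) f'(x)/g'(x) = lim(x→0) (-2·x·sin(x) + 2·cos(x))/(-x·sin(x) + cos(x))
  = 2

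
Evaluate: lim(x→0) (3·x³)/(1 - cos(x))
This is a 0/0 indeterminate form.

Apply L'Hôpital's rule: differentiate numerator and denominator separately.
  f(x) = 3·x^3   ⇒   f'(x) = 9·x^2
  g(x) = 1 - cos(x)   ⇒   g'(x) = sin(x)
  lim(x→0) f'(x)/g'(x) = lim(x→0) (9·x^2)/(sin(x))
  = 0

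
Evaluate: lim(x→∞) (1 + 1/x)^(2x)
This is an exponential indeterminate form.

For exponential indeterminate forms, take the natural log:
  Let L = lim(x→∞) (1 + 1/x)^(2x)
  Then ln(L) = lim(x→∞) [exponent × ln(base)]
  Evaluate using L'Hôpital or standard limits, then exponentiate.
  L = e²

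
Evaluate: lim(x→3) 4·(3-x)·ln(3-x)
This is a 0·∞ indeterminate form.

Rewrite 0·∞ as a quotient (0/0 or ∞/∞ form), then apply L'Hôpital's rule:
  lim(x→3) 4·(3-x)·ln(3-x) = 0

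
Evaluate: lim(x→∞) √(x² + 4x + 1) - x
This is an ∞-∞ indeterminate form.

Combine fractions or rationalize to convert ∞-∞ to 0/0 form:
  lim(x→∞) √(x² + 4x + 1) - x = 2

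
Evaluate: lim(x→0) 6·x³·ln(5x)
This is a 0·∞ indeterminate form.

Rewrite 0·∞ as a quotient (0/0 or ∞/∞ form), then apply L'Hôpital's rule:
  lim(x→0) 6·x³·ln(5x) = 0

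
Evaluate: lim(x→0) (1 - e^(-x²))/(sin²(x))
This is a 0/0 indeterminate form.

Apply L'Hôpital's rule: differentiate numerator and denominator separately.
  f(x) = 1 - e^(-x^2)   ⇒   f'(x) = 2·x·e^(-x^2)
  g(x) = sin(x)^2   ⇒   g'(x) = 2·sin(x)·cos(x)
  lim(x→0) f'(x)/g'(x) = lim(x→0) (2·x·e^(-x^2))/(2·sin(x)·cos(x))
  = 1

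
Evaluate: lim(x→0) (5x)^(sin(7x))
This is an exponential indeterminate form.

For exponential indeterminate forms, take the natural log:
  Let L = lim(x→0) (5x)^(sin(7x))
  Then ln(L) = lim(x→0) [exponent × ln(base)]
  Evaluate using L'Hôpital or standard limits, then exponentiate.
  L = 1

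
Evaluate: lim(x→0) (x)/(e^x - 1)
This is a 0/0 indeterminate form.

Apply L'Hôpital's rule: differentiate numerator and denominator separately.
  f(x) = x   ⇒   f'(x) = 1
  g(x) = e^(x) - 1   ⇒   g'(x) = e^(x)
  lim(x→0) f'(x)/g'(x) = lim(x→0) (1)/(e^(x))
  = 1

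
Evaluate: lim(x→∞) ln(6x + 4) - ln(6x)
This is an ∞-∞ indeterminate form.

Combine fractions or rationalize to convert ∞-∞ to 0/0 form:
  lim(x→∞) ln(6x + 4) - ln(6x) = 0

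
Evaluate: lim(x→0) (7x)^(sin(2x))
This is an exponential indeterminate form.

For exponential indeterminate forms, take the natural log:
  Let L = lim(x→0) (7x)^(sin(2x))
  Then ln(L) = lim(x→0) [exponent × ln(base)]
  Evaluate using L'Hôpital or standard limits, then exponentiate.
  L = 1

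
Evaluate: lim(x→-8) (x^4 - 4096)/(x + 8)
This is a standard limit.

Factor or rationalize the expression:
  lim(x→-8) (x^4 - 4096)/(x + 8) = -2048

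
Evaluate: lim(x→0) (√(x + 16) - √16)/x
This is a standard limit.

Factor or rationalize the expression:
  lim(x→0) (√(x + 16) - √16)/x = 1/8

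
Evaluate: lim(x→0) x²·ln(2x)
This is a 0·∞ indeterminate form.

Rewrite 0·∞ as a quotient (0/0 or ∞/∞ form), then apply L'Hôpital's rule:
  lim(x→0) x²·ln(2x) = 0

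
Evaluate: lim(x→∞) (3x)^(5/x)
This is an exponential indeterminate form.

For exponential indeterminate forms, take the natural log:
  Let L = lim(x→∞) (3x)^(5/x)
  Then ln(L) = lim(x→∞) [exponent × ln(base)]
  Evaluate using L'Hôpital or standard limits, then exponentiate.
  L = 1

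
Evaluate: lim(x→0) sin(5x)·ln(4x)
This is a 0·∞ indeterminate form.

Rewrite 0·∞ as a quotient (0/0 or ∞/∞ form), then apply L'Hôpital's rule:
  lim(x→0) sin(5x)·ln(4x) = 0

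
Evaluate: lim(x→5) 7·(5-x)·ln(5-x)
This is a 0·∞ indeterminate form.

Rewrite 0·∞ as a quotient (0/0 or ∞/∞ form), then apply L'Hôpital's rule:
  lim(x→5) 7·(5-x)·ln(5-x) = 0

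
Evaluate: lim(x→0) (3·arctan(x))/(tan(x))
This is a 0/0 indeterminate form.

Apply L'Hôpital's rule: differentiate numerator and denominator separately.
  f(x) = 3·atan(x)   ⇒   f'(x) = 3/(x^2 + 1)
  g(x) = tan(x)   ⇒   g'(x) = tan(x)^2 + 1
  lim(x→0) f'(x)/g'(x) = lim(x→0) (3/(x^2 + 1))/(tan(x)^2 + 1)
  = 3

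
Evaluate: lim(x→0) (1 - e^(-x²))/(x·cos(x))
This is a 0/0 indeterminate form.

Apply L'Hôpital's rule: differentiate numerator and denominator separately.
  f(x) = 1 - e^(-x^2)   ⇒   f'(x) = 2·x·e^(-x^2)
  g(x) = x·cos(x)   ⇒   g'(x) = -x·sin(x) + cos(x)
  lim(x→0) f'(x)/g'(x) = lim(x→0) (2·x·e^(-x^2))/(-x·sin(x) + cos(x))
  = 0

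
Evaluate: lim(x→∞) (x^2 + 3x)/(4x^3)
This is an ∞/∞ indeterminate form.

Apply L'Hôpital's rule: differentiate numerator and denominator separately.
  f(x) = x^2 + 3·x   ⇒   f'(x) = 2·x + 3
  g(x) = 4·x^3   ⇒   g'(x) = 12·x^2
  lim(x→∞) f'(x)/g'(x) = lim(x→∞) (2·x + 3)/(12·x^2)
  = 0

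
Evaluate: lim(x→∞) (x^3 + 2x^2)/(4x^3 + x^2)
This is an ∞/∞ indeterminate form.

Apply L'Hôpital's rule: differentiate numerator and denominator separately.
  f(x) = x^3 + 2·x^2   ⇒   f'(x) = 3·x^2 + 4·x
  g(x) = 4·x^3 + x^2   ⇒   g'(x) = 12·x^2 + 2·x
  lim(x→∞) f'(x)/g'(x) = lim(x→∞) (3·x^2 + 4·x)/(12·x^2 + 2·x)
  = 1/4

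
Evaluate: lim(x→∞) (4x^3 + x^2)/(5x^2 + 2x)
This is an ∞/∞ indeterminate form.

Apply L'Hôpital's rule: differentiate numerator and denominator separately.
  f(x) = 4·x^3 + x^2   ⇒   f'(x) = 12·x^2 + 2·x
  g(x) = 5·x^2 + 2·x   ⇒   g'(x) = 10·x + 2
  lim(x→∞) f'(x)/g'(x) = lim(x→∞) (12·x^2 + 2·x)/(10·x + 2)
  = ∞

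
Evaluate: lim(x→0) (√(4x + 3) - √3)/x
This is a standard limit.

Factor or rationalize the expression:
  lim(x→0) (√(4x + 3) - √3)/x = 2·sqrt(3)/3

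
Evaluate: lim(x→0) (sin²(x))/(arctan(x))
This is a 0/0 indeterminate form.

Apply L'Hôpital's rule: differentiate numerator and denominator separately.
  f(x) = sin(x)^2   ⇒   f'(x) = 2·sin(x)·cos(x)
  g(x) = atan(x)   ⇒   g'(x) = 1/(x^2 + 1)
  lim(x→0) f'(x)/g'(x) = lim(x→0) (2·sin(x)·cos(x))/(1/(x^2 + 1))
  = 0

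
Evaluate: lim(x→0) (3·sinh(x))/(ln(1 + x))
This is a 0/0 indeterminate form.

Apply L'Hôpital's rule: differentiate numerator and denominator separately.
  f(x) = 3·sinh(x)   ⇒   f'(x) = 3·cosh(x)
  g(x) = ln(x + 1)   ⇒   g'(x) = 1/(x + 1)
  lim(x→0) f'(x)/g'(x) = lim(x→0) (3·cosh(x))/(1/(x + 1))
  = 3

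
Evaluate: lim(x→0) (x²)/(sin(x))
This is a 0/0 indeterminate form.

Apply L'Hôpital's rule: differentiate numerator and denominator separately.
  f(x) = x^2   ⇒   f'(x) = 2·x
  g(x) = sin(x)   ⇒   g'(x) = cos(x)
  lim(x→0) f'(x)/g'(x) = lim(x→0) (2·x)/(cos(x))
  = 0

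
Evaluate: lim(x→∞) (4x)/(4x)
This is an ∞/∞ indeterminate form.

Apply L'Hôpital's rule: differentiate numerator and denominator separately.
  f(x) = 4·x   ⇒   f'(x) = 4
  g(x) = 4·x   ⇒   g'(x) = 4
  lim(x→∞) f'(x)/g'(x) = lim(x→∞) (4)/(4)
  = 1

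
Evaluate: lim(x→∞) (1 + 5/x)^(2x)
This is an exponential indeterminate form.

For exponential indeterminate forms, take the natural log:
  Let L = lim(x→∞) (1 + 5/x)^(2x)
  Then ln(L) = lim(x→∞) [exponent × ln(base)]
  Evaluate using L'Hôpital or standard limits, then exponentiate.
  L = e^(10)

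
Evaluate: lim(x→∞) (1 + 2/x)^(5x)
This is an exponential indeterminate form.

For exponential indeterminate forms, take the natural log:
  Let L = lim(x→∞) (1 + 2/x)^(5x)
  Then ln(L) = lim(x→∞) [exponent × ln(base)]
  Evaluate using L'Hôpital or standard limits, then exponentiate.
  L = e^(10)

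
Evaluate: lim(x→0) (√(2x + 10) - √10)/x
This is a standard limit.

Factor or rationalize the expression:
  lim(x→0) (√(2x + 10) - √10)/x = sqrt(10)/10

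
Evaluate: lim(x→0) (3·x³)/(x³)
This is a 0/0 indeterminate form.

Apply L'Hôpital's rule: differentiate numerator and denominator separately.
  f(x) = 3·x^3   ⇒   f'(x) = 9·x^2
  g(x) = x^3   ⇒   g'(x) = 3·x^2
  lim(x→0) f'(x)/g'(x) = lim(x→0) (9·x^2)/(3·x^2)
  = 3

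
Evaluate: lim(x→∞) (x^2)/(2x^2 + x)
This is an ∞/∞ indeterminate form.

Apply L'Hôpital's rule: differentiate numerator and denominator separately.
  f(x) = x^2   ⇒   f'(x) = 2·x
  g(x) = 2·x^2 + x   ⇒   g'(x) = 4·x + 1
  lim(x→∞) f'(x)/g'(x) = lim(x→∞) (2·x)/(4·x + 1)
  = 1/2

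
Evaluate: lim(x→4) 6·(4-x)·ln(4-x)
This is a 0·∞ indeterminate form.

Rewrite 0·∞ as a quotient (0/0 or ∞/∞ form), then apply L'Hôpital's rule:
  lim(x→4) 6·(4-x)·ln(4-x) = 0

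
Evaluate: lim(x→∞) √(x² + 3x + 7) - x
This is an ∞-∞ indeterminate form.

Combine fractions or rationalize to convert ∞-∞ to 0/0 form:
  lim(x→∞) √(x² + 3x + 7) - x = 3/2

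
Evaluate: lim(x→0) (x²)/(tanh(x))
This is a 0/0 indeterminate form.

Apply L'Hôpital's rule: differentiate numerator and denominator separately.
  f(x) = x^2   ⇒   f'(x) = 2·x
  g(x) = tanh(x)   ⇒   g'(x) = 1 - tanh(x)^2
  lim(x→0) f'(x)/g'(x) = lim(x→0) (2·x)/(1 - tanh(x)^2)
  = 0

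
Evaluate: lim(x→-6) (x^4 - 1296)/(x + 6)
This is a standard limit.

Factor or rationalize the expression:
  lim(x→-6) (x^4 - 1296)/(x + 6) = -864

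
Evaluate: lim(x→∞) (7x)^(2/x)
This is an exponential indeterminate form.

For exponential indeterminate forms, take the natural log:
  Let L = lim(x→∞) (7x)^(2/x)
  Then ln(L) = lim(x→∞) [exponent × ln(base)]
  Evaluate using L'Hôpital or standard limits, then exponentiate.
  L = 1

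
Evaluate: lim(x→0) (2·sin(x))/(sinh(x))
This is a 0/0 indeterminate form.

Apply L'Hôpital's rule: differentiate numerator and denominator separately.
  f(x) = 2·sin(x)   ⇒   f'(x) = 2·cos(x)
  g(x) = sinh(x)   ⇒   g'(x) = cosh(x)
  lim(x→0) f'(x)/g'(x) = lim(x→0) (2·cos(x))/(cosh(x))
  = 2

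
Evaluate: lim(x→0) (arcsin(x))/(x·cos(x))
This is a 0/0 indeterminate form.

Apply L'Hôpital's rule: differentiate numerator and denominator separately.
  f(x) = asin(x)   ⇒   f'(x) = 1/sqrt(1 - x^2)
  g(x) = x·cos(x)   ⇒   g'(x) = -x·sin(x) + cos(x)
  lim(x→0) f'(x)/g'(x) = lim(x→0) (1/sqrt(1 - x^2))/(-x·sin(x) + cos(x))
  = 1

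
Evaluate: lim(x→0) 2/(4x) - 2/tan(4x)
This is an ∞-∞ indeterminate form.

Combine fractions or rationalize to convert ∞-∞ to 0/0 form:
  lim(x→0) 2/(4x) - 2/tan(4x) = 0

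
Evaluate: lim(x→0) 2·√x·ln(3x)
This is a 0·∞ indeterminate form.

Rewrite 0·∞ as a quotient (0/0 or ∞/∞ form), then apply L'Hôpital's rule:
  lim(x→0) 2·√x·ln(3x) = 0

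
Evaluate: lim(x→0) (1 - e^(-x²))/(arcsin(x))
This is a 0/0 indeterminate form.

Apply L'Hôpital's rule: differentiate numerator and denominator separately.
  f(x) = 1 - e^(-x^2)   ⇒   f'(x) = 2·x·e^(-x^2)
  g(x) = asin(x)   ⇒   g'(x) = 1/sqrt(1 - x^2)
  lim(x→0) f'(x)/g'(x) = lim(x→0) (2·x·e^(-x^2))/(1/sqrt(1 - x^2))
  = 0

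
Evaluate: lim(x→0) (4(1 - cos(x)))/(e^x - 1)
This is a 0/0 indeterminate form.

Apply L'Hôpital's rule: differentiate numerator and denominator separately.
  f(x) = 4 - 4·cos(x)   ⇒   f'(x) = 4·sin(x)
  g(x) = e^(x) - 1   ⇒   g'(x) = e^(x)
  lim(x→0) f'(x)/g'(x) = lim(x→0) (4·sin(x))/(e^(x))
  = 0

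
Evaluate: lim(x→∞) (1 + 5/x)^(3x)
This is an exponential indeterminate form.

For exponential indeterminate forms, take the natural log:
  Let L = lim(x→∞) (1 + 5/x)^(3x)
  Then ln(L) = lim(x→∞) [exponent × ln(base)]
  Evaluate using L'Hôpital or standard limits, then exponentiate.
  L = e^(15)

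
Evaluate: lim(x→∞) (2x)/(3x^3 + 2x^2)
This is an ∞/∞ indeterminate form.

Apply L'Hôpital's rule: differentiate numerator and denominator separately.
  f(x) = 2·x   ⇒   f'(x) = 2
  g(x) = 3·x^3 + 2·x^2   ⇒   g'(x) = 9·x^2 + 4·x
  lim(x→∞) f'(x)/g'(x) = lim(x→∞) (2)/(9·x^2 + 4·x)
  = 0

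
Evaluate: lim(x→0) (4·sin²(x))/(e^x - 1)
This is a 0/0 indeterminate form.

Apply L'Hôpital's rule: differentiate numerator and denominator separately.
  f(x) = 4·sin(x)^2   ⇒   f'(x) = 8·sin(x)·cos(x)
  g(x) = e^(x) - 1   ⇒   g'(x) = e^(x)
  lim(x→0) f'(x)/g'(x) = lim(x→0) (8·sin(x)·cos(x))/(e^(x))
  = 0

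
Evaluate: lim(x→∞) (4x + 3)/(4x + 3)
This is an ∞/∞ indeterminate form.

Apply L'Hôpital's rule: differentiate numerator and denominator separately.
  f(x) = 4·x + 3   ⇒   f'(x) = 4
  g(x) = 4·x + 3   ⇒   g'(x) = 4
  lim(x→∞) f'(x)/g'(x) = lim(x→∞) (4)/(4)
  = 1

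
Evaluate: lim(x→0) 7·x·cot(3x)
This is a 0·∞ indeterminate form.

Rewrite 0·∞ as a quotient (0/0 or ∞/∞ form), then apply L'Hôpital's rule:
  lim(x→0) 7·x·cot(3x) = 7/3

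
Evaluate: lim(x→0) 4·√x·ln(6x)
This is a 0·∞ indeterminate form.

Rewrite 0·∞ as a quotient (0/0 or ∞/∞ form), then apply L'Hôpital's rule:
  lim(x→0) 4·√x·ln(6x) = 0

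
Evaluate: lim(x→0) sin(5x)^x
This is an exponential indeterminate form.

For exponential indeterminate forms, take the natural log:
  Let L = lim(x→0) sin(5x)^x
  Then ln(L) = lim(x→0) [exponent × ln(base)]
  Evaluate using L'Hôpital or standard limits, then exponentiate.
  L = 1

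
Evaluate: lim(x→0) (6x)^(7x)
This is an exponential indeterminate form.

For exponential indeterminate forms, take the natural log:
  Let L = lim(x→0) (6x)^(7x)
  Then ln(L) = lim(x→0) [exponent × ln(base)]
  Evaluate using L'Hôpital or standard limits, then exponentiate.
  L = 1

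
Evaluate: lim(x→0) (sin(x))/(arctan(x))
This is a 0/0 indeterminate form.

Apply L'Hôpital's rule: differentiate numerator and denominator separately.
  f(x) = sin(x)   ⇒   f'(x) = cos(x)
  g(x) = atan(x)   ⇒   g'(x) = 1/(x^2 + 1)
  lim(x→0) f'(x)/g'(x) = lim(x→0) (cos(x))/(1/(x^2 + 1))
  = 1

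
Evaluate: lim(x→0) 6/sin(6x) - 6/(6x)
This is an ∞-∞ indeterminate form.

Combine fractions or rationalize to convert ∞-∞ to 0/0 form:
  lim(x→0) 6/sin(6x) - 6/(6x) = 0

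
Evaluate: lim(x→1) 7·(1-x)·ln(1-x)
This is a 0·∞ indeterminate form.

Rewrite 0·∞ as a quotient (0/0 or ∞/∞ form), then apply L'Hôpital's rule:
  lim(x→1) 7·(1-x)·ln(1-x) = 0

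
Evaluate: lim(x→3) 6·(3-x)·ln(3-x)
This is a 0·∞ indeterminate form.

Rewrite 0·∞ as a quotient (0/0 or ∞/∞ form), then apply L'Hôpital's rule:
  lim(x→3) 6·(3-x)·ln(3-x) = 0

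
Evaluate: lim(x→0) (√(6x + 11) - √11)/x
This is a standard limit.

Factor or rationalize the expression:
  lim(x→0) (√(6x + 11) - √11)/x = 3·sqrt(11)/11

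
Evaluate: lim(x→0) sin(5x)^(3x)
This is an exponential indeterminate form.

For exponential indeterminate forms, take the natural log:
  Let L = lim(x→0) sin(5x)^(3x)
  Then ln(L) = lim(x→0) [exponent × ln(base)]
  Evaluate using L'Hôpital or standard limits, then exponentiate.
  L = 1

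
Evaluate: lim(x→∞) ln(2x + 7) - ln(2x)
This is an ∞-∞ indeterminate form.

Combine fractions or rationalize to convert ∞-∞ to 0/0 form:
  lim(x→∞) ln(2x + 7) - ln(2x) = 0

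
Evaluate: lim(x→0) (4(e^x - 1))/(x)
This is a 0/0 indeterminate form.

Apply L'Hôpital's rule: differentiate numerator and denominator separately.
  f(x) = 4·e^(x) - 4   ⇒   f'(x) = 4·e^(x)
  g(x) = x   ⇒   g'(x) = 1
  lim(x→0) f'(x)/g'(x) = lim(x→0) (4·e^(x))/(1)
  = 4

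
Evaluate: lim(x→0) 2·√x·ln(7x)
This is a 0·∞ indeterminate form.

Rewrite 0·∞ as a quotient (0/0 or ∞/∞ form), then apply L'Hôpital's rule:
  lim(x→0) 2·√x·ln(7x) = 0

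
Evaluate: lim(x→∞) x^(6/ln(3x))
This is an exponential indeterminate form.

For exponential indeterminate forms, take the natural log:
  Let L = lim(x→∞) x^(6/ln(3x))
  Then ln(L) = lim(x→∞) [exponent × ln(base)]
  Evaluate using L'Hôpital or standard limits, then exponentiate.
  L = e^(6)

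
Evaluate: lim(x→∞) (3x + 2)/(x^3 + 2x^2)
This is an ∞/∞ indeterminate form.

Apply L'Hôpital's rule: differentiate numerator and denominator separately.
  f(x) = 3·x + 2   ⇒   f'(x) = 3
  g(x) = x^3 + 2·x^2   ⇒   g'(x) = 3·x^2 + 4·x
  lim(x→∞) f'(x)/g'(x) = lim(x→∞) (3)/(3·x^2 + 4·x)
  = 0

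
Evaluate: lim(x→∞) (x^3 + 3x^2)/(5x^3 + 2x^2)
This is an ∞/∞ indeterminate form.

Apply L'Hôpital's rule: differentiate numerator and denominator separately.
  f(x) = x^3 + 3·x^2   ⇒   f'(x) = 3·x^2 + 6·x
  g(x) = 5·x^3 + 2·x^2   ⇒   g'(x) = 15·x^2 + 4·x
  lim(x→∞) f'(x)/g'(x) = lim(x→∞) (3·x^2 + 6·x)/(15·x^2 + 4·x)
  = 1/5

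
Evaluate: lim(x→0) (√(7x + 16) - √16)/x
This is a standard limit.

Factor or rationalize the expression:
  lim(x→0) (√(7x + 16) - √16)/x = 7/8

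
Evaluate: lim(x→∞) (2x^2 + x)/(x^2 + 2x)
This is an ∞/∞ indeterminate form.

Apply L'Hôpital's rule: differentiate numerator and denominator separately.
  f(x) = 2·x^2 + x   ⇒   f'(x) = 4·x + 1
  g(x) = x^2 + 2·x   ⇒   g'(x) = 2·x + 2
  lim(x→∞) f'(x)/g'(x) = lim(x→∞) (4·x + 1)/(2·x + 2)
  = 2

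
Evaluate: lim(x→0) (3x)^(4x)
This is an exponential indeterminate form.

For exponential indeterminate forms, take the natural log:
  Let L = lim(x→0) (3x)^(4x)
  Then ln(L) = lim(x→0) [exponent × ln(base)]
  Evaluate using L'Hôpital or standard limits, then exponentiate.
  L = 1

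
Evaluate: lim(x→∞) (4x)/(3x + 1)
This is an ∞/∞ indeterminate form.

Apply L'Hôpital's rule: differentiate numerator and denominator separately.
  f(x) = 4·x   ⇒   f'(x) = 4
  g(x) = 3·x + 1   ⇒   g'(x) = 3
  lim(x→∞) f'(x)/g'(x) = lim(x→∞) (4)/(3)
  = 4/3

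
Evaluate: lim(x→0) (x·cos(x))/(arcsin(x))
This is a 0/0 indeterminate form.

Apply L'Hôpital's rule: differentiate numerator and denominator separately.
  f(x) = x·cos(x)   ⇒   f'(x) = -x·sin(x) + cos(x)
  g(x) = asin(x)   ⇒   g'(x) = 1/sqrt(1 - x^2)
  lim(x→0) f'(x)/g'(x) = lim(x→0) (-x·sin(x) + cos(x))/(1/sqrt(1 - x^2))
  = 1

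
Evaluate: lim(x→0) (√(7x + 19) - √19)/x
This is a standard limit.

Factor or rationalize the expression:
  lim(x→0) (√(7x + 19) - √19)/x = 7·sqrt(19)/38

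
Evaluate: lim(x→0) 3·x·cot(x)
This is a 0·∞ indeterminate form.

Rewrite 0·∞ as a quotient (0/0 or ∞/∞ form), then apply L'Hôpital's rule:
  lim(x→0) 3·x·cot(x) = 3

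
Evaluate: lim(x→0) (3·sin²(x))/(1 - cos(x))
This is a 0/0 indeterminate form.

Apply L'Hôpital's rule: differentiate numerator and denominator separately.
  f(x) = 3·sin(x)^2   ⇒   f'(x) = 6·sin(x)·cos(x)
  g(x) = 1 - cos(x)   ⇒   g'(x) = sin(x)
  lim(x→0) f'(x)/g'(x) = lim(x→0) (6·sin(x)·cos(x))/(sin(x))
  = 6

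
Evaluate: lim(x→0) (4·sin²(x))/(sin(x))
This is a 0/0 indeterminate form.

Apply L'Hôpital's rule: differentiate numerator and denominator separately.
  f(x) = 4·sin(x)^2   ⇒   f'(x) = 8·sin(x)·cos(x)
  g(x) = sin(x)   ⇒   g'(x) = cos(x)
  lim(x→0) f'(x)/g'(x) = lim(x→0) (8·sin(x)·cos(x))/(cos(x))
  = 0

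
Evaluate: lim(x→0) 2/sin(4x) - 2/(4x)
This is an ∞-∞ indeterminate form.

Combine fractions or rationalize to convert ∞-∞ to 0/0 form:
  lim(x→0) 2/sin(4x) - 2/(4x) = 0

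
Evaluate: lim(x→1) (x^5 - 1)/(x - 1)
This is a standard limit.

Factor or rationalize the expression:
  lim(x→1) (x^5 - 1)/(x - 1) = 5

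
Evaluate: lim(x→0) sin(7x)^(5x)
This is an exponential indeterminate form.

For exponential indeterminate forms, take the natural log:
  Let L = lim(x→0) sin(7x)^(5x)
  Then ln(L) = lim(x→0) [exponent × ln(base)]
  Evaluate using L'Hôpital or standard limits, then exponentiate.
  L = 1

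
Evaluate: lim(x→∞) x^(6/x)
This is an exponential indeterminate form.

For exponential indeterminate forms, take the natural log:
  Let L = lim(x→∞) x^(6/x)
  Then ln(L) = lim(x→∞) [exponent × ln(base)]
  Evaluate using L'Hôpital or standard limits, then exponentiate.
  L = 1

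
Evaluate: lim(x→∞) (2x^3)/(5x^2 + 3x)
This is an ∞/∞ indeterminate form.

Apply L'Hôpital's rule: differentiate numerator and denominator separately.
  f(x) = 2·x^3   ⇒   f'(x) = 6·x^2
  g(x) = 5·x^2 + 3·x   ⇒   g'(x) = 10·x + 3
  lim(x→∞) f'(x)/g'(x) = lim(x→∞) (6·x^2)/(10·x + 3)
  = ∞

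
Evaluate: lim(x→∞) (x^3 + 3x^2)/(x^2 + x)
This is an ∞/∞ indeterminate form.

Apply L'Hôpital's rule: differentiate numerator and denominator separately.
  f(x) = x^3 + 3·x^2   ⇒   f'(x) = 3·x^2 + 6·x
  g(x) = x^2 + x   ⇒   g'(x) = 2·x + 1
  lim(x→∞) f'(x)/g'(x) = lim(x→∞) (3·x^2 + 6·x)/(2·x + 1)
  = ∞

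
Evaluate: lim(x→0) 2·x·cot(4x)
This is a 0·∞ indeterminate form.

Rewrite 0·∞ as a quotient (0/0 or ∞/∞ form), then apply L'Hôpital's rule:
  lim(x→0) 2·x·cot(4x) = 1/2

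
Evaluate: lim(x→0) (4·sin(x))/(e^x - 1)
This is a 0/0 indeterminate form.

Apply L'Hôpital's rule: differentiate numerator and denominator separately.
  f(x) = 4·sin(x)   ⇒   f'(x) = 4·cos(x)
  g(x) = e^(x) - 1   ⇒   g'(x) = e^(x)
  lim(x→0) f'(x)/g'(x) = lim(x→0) (4·cos(x))/(e^(x))
  = 4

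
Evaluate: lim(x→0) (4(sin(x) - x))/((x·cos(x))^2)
This is a 0/0 indeterminate form.

Apply L'Hôpital's rule: differentiate numerator and denominator separately.
  f(x) = -4·x + 4·sin(x)   ⇒   f'(x) = 4·cos(x) - 4
  g(x) = x^2·cos(x)^2   ⇒   g'(x) = -2·x^2·sin(x)·cos(x) + 2·x·cos(x)^2
  lim(x→0) f'(x)/g'(x) = lim(x→0) (4·cos(x) - 4)/(-2·x^2·sin(x)·cos(x) + 2·x·cos(x)^2)
  = 0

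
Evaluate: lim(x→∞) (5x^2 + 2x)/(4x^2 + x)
This is an ∞/∞ indeterminate form.

Apply L'Hôpital's rule: differentiate numerator and denominator separately.
  f(x) = 5·x^2 + 2·x   ⇒   f'(x) = 10·x + 2
  g(x) = 4·x^2 + x   ⇒   g'(x) = 8·x + 1
  lim(x→∞) f'(x)/g'(x) = lim(x→∞) (10·x + 2)/(8·x + 1)
  = 5/4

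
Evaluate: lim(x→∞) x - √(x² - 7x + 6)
This is an ∞-∞ indeterminate form.

Combine fractions or rationalize to convert ∞-∞ to 0/0 form:
  lim(x→∞) x - √(x² - 7x + 6) = 7/2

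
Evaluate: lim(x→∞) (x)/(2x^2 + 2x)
This is an ∞/∞ indeterminate form.

Apply L'Hôpital's rule: differentiate numerator and denominator separately.
  f(x) = x   ⇒   f'(x) = 1
  g(x) = 2·x^2 + 2·x   ⇒   g'(x) = 4·x + 2
  lim(x→∞) f'(x)/g'(x) = lim(x→∞) (1)/(4·x + 2)
  = 0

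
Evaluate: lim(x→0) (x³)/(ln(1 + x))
This is a 0/0 indeterminate form.

Apply L'Hôpital's rule: differentiate numerator and denominator separately.
  f(x) = x^3   ⇒   f'(x) = 3·x^2
  g(x) = ln(x + 1)   ⇒   g'(x) = 1/(x + 1)
  lim(x→0) f'(x)/g'(x) = lim(x→0) (3·x^2)/(1/(x + 1))
  = 0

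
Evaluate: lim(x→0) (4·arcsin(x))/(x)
This is a 0/0 indeterminate form.

Apply L'Hôpital's rule: differentiate numerator and denominator separately.
  f(x) = 4·asin(x)   ⇒   f'(x) = 4/sqrt(1 - x^2)
  g(x) = x   ⇒   g'(x) = 1
  lim(x→0) f'(x)/g'(x) = lim(x→0) (4/sqrt(1 - x^2))/(1)
  = 4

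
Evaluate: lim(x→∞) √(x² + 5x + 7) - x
This is an ∞-∞ indeterminate form.

Combine fractions or rationalize to convert ∞-∞ to 0/0 form:
  lim(x→∞) √(x² + 5x + 7) - x = 5/2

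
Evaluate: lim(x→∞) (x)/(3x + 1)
This is an ∞/∞ indeterminate form.

Apply L'Hôpital's rule: differentiate numerator and denominator separately.
  f(x) = x   ⇒   f'(x) = 1
  g(x) = 3·x + 1   ⇒   g'(x) = 3
  lim(x→∞) f'(x)/g'(x) = lim(x→∞) (1)/(3)
  = 1/3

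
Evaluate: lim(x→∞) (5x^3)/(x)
This is an ∞/∞ indeterminate form.

Apply L'Hôpital's rule: differentiate numerator and denominator separately.
  f(x) = 5·x^3   ⇒   f'(x) = 15·x^2
  g(x) = x   ⇒   g'(x) = 1
  lim(x→∞) f'(x)/g'(x) = lim(x→∞) (15·x^2)/(1)
  = ∞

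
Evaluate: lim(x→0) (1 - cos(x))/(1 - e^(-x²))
This is a 0/0 indeterminate form.

Apply L'Hôpital's rule: differentiate numerator and denominator separately.
  f(x) = 1 - cos(x)   ⇒   f'(x) = sin(x)
  g(x) = 1 - e^(-x^2)   ⇒   g'(x) = 2·x·e^(-x^2)
  lim(x→0) f'(x)/g'(x) = lim(x→0) (sin(x))/(2·x·e^(-x^2))
  = 1/2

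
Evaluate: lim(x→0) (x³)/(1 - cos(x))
This is a 0/0 indeterminate form.

Apply L'Hôpital's rule: differentiate numerator and denominator separately.
  f(x) = x^3   ⇒   f'(x) = 3·x^2
  g(x) = 1 - cos(x)   ⇒   g'(x) = sin(x)
  lim(x→0) f'(x)/g'(x) = lim(x→0) (3·x^2)/(sin(x))
  = 0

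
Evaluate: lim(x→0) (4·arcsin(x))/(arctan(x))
This is a 0/0 indeterminate form.

Apply L'Hôpital's rule: differentiate numerator and denominator separately.
  f(x) = 4·asin(x)   ⇒   f'(x) = 4/sqrt(1 - x^2)
  g(x) = atan(x)   ⇒   g'(x) = 1/(x^2 + 1)
  lim(x→0) f'(x)/g'(x) = lim(x→0) (4/sqrt(1 - x^2))/(1/(x^2 + 1))
  = 4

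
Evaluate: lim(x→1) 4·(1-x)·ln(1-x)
This is a 0·∞ indeterminate form.

Rewrite 0·∞ as a quotient (0/0 or ∞/∞ form), then apply L'Hôpital's rule:
  lim(x→1) 4·(1-x)·ln(1-x) = 0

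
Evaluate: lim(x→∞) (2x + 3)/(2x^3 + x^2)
This is an ∞/∞ indeterminate form.

Apply L'Hôpital's rule: differentiate numerator and denominator separately.
  f(x) = 2·x + 3   ⇒   f'(x) = 2
  g(x) = 2·x^3 + x^2   ⇒   g'(x) = 6·x^2 + 2·x
  lim(x→∞) f'(x)/g'(x) = lim(x→∞) (2)/(6·x^2 + 2·x)
  = 0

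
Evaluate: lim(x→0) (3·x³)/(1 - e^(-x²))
This is a 0/0 indeterminate form.

Apply L'Hôpital's rule: differentiate numerator and denominator separately.
  f(x) = 3·x^3   ⇒   f'(x) = 9·x^2
  g(x) = 1 - e^(-x^2)   ⇒   g'(x) = 2·x·e^(-x^2)
  lim(x→0) f'(x)/g'(x) = lim(x→0) (9·x^2)/(2·x·e^(-x^2))
  = 0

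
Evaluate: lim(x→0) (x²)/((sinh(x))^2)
This is a 0/0 indeterminate form.

Apply L'Hôpital's rule: differentiate numerator and denominator separately.
  f(x) = x^2   ⇒   f'(x) = 2·x
  g(x) = sinh(x)^2   ⇒   g'(x) = 2·sinh(x)·cosh(x)
  lim(x→0) f'(x)/g'(x) = lim(x→0) (2·x)/(2·sinh(x)·cosh(x))
  = 1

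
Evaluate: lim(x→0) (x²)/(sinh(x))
This is a 0/0 indeterminate form.

Apply L'Hôpital's rule: differentiate numerator and denominator separately.
  f(x) = x^2   ⇒   f'(x) = 2·x
  g(x) = sinh(x)   ⇒   g'(x) = cosh(x)
  lim(x→0) f'(x)/g'(x) = lim(x→0) (2·x)/(cosh(x))
  = 0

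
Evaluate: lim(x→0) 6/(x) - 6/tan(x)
This is an ∞-∞ indeterminate form.

Combine fractions or rationalize to convert ∞-∞ to 0/0 form:
  lim(x→0) 6/(x) - 6/tan(x) = 0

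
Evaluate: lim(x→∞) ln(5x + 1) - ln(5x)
This is an ∞-∞ indeterminate form.

Combine fractions or rationalize to convert ∞-∞ to 0/0 form:
  lim(x→∞) ln(5x + 1) - ln(5x) = 0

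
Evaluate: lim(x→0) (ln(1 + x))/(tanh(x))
This is a 0/0 indeterminate form.

Apply L'Hôpital's rule: differentiate numerator and denominator separately.
  f(x) = ln(x + 1)   ⇒   f'(x) = 1/(x + 1)
  g(x) = tanh(x)   ⇒   g'(x) = 1 - tanh(x)^2
  lim(x→0) f'(x)/g'(x) = lim(x→0) (1/(x + 1))/(1 - tanh(x)^2)
  = 1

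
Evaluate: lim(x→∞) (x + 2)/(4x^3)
This is an ∞/∞ indeterminate form.

Apply L'Hôpital's rule: differentiate numerator and denominator separately.
  f(x) = x + 2   ⇒   f'(x) = 1
  g(x) = 4·x^3   ⇒   g'(x) = 12·x^2
  lim(x→∞) f'(x)/g'(x) = lim(x→∞) (1)/(12·x^2)
  = 0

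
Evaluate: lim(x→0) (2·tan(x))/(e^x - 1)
This is a 0/0 indeterminate form.

Apply L'Hôpital's rule: differentiate numerator and denominator separately.
  f(x) = 2·tan(x)   ⇒   f'(x) = 2·tan(x)^2 + 2
  g(x) = e^(x) - 1   ⇒   g'(x) = e^(x)
  lim(x→0) f'(x)/g'(x) = lim(x→0) (2·tan(x)^2 + 2)/(e^(x))
  = 2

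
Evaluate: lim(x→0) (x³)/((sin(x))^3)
This is a 0/0 indeterminate form.

Apply L'Hôpital's rule: differentiate numerator and denominator separately.
  f(x) = x^3   ⇒   f'(x) = 3·x^2
  g(x) = sin(x)^3   ⇒   g'(x) = 3·sin(x)^2·cos(x)
  lim(x→0) f'(x)/g'(x) = lim(x→0) (3·x^2)/(3·sin(x)^2·cos(x))
  = 1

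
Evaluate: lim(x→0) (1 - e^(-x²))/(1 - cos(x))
This is a 0/0 indeterminate form.

Apply L'Hôpital's rule: differentiate numerator and denominator separately.
  f(x) = 1 - e^(-x^2)   ⇒   f'(x) = 2·x·e^(-x^2)
  g(x) = 1 - cos(x)   ⇒   g'(x) = sin(x)
  lim(x→0) f'(x)/g'(x) = lim(x→0) (2·x·e^(-x^2))/(sin(x))
  = 2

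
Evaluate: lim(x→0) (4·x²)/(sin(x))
This is a 0/0 indeterminate form.

Apply L'Hôpital's rule: differentiate numerator and denominator separately.
  f(x) = 4·x^2   ⇒   f'(x) = 8·x
  g(x) = sin(x)   ⇒   g'(x) = cos(x)
  lim(x→0) f'(x)/g'(x) = lim(x→0) (8·x)/(cos(x))
  = 0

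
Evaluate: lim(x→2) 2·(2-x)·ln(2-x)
This is a 0·∞ indeterminate form.

Rewrite 0·∞ as a quotient (0/0 or ∞/∞ form), then apply L'Hôpital's rule:
  lim(x→2) 2·(2-x)·ln(2-x) = 0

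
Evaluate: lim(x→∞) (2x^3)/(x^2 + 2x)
This is an ∞/∞ indeterminate form.

Apply L'Hôpital's rule: differentiate numerator and denominator separately.
  f(x) = 2·x^3   ⇒   f'(x) = 6·x^2
  g(x) = x^2 + 2·x   ⇒   g'(x) = 2·x + 2
  lim(x→∞) f'(x)/g'(x) = lim(x→∞) (6·x^2)/(2·x + 2)
  = ∞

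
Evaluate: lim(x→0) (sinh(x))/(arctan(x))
This is a 0/0 indeterminate form.

Apply L'Hôpital's rule: differentiate numerator and denominator separately.
  f(x) = sinh(x)   ⇒   f'(x) = cosh(x)
  g(x) = atan(x)   ⇒   g'(x) = 1/(x^2 + 1)
  lim(x→0) f'(x)/g'(x) = lim(x→0) (cosh(x))/(1/(x^2 + 1))
  = 1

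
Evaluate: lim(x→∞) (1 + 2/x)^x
This is an exponential indeterminate form.

For exponential indeterminate forms, take the natural log:
  Let L = lim(x→∞) (1 + 2/x)^x
  Then ln(L) = lim(x→∞) [exponent × ln(base)]
  Evaluate using L'Hôpital or standard limits, then exponentiate.
  L = e²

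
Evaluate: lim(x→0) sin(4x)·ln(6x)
This is a 0·∞ indeterminate form.

Rewrite 0·∞ as a quotient (0/0 or ∞/∞ form), then apply L'Hôpital's rule:
  lim(x→0) sin(4x)·ln(6x) = 0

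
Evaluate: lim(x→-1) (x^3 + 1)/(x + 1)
This is a standard limit.

Factor or rationalize the expression:
  lim(x→-1) (x^3 + 1)/(x + 1) = 3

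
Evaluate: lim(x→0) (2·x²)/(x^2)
This is a 0/0 indeterminate form.

Apply L'Hôpital's rule: differentiate numerator and denominator separately.
  f(x) = 2·x^2   ⇒   f'(x) = 4·x
  g(x) = x^2   ⇒   g'(x) = 2·x
  lim(x→0) f'(x)/g'(x) = lim(x→0) (4·x)/(2·x)
  = 2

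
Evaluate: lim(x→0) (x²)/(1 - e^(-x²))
This is a 0/0 indeterminate form.

Apply L'Hôpital's rule: differentiate numerator and denominator separately.
  f(x) = x^2   ⇒   f'(x) = 2·x
  g(x) = 1 - e^(-x^2)   ⇒   g'(x) = 2·x·e^(-x^2)
  lim(x→0) f'(x)/g'(x) = lim(x→0) (2·x)/(2·x·e^(-x^2))
  = 1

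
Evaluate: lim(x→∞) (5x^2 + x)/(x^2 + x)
This is an ∞/∞ indeterminate form.

Apply L'Hôpital's rule: differentiate numerator and denominator separately.
  f(x) = 5·x^2 + x   ⇒   f'(x) = 10·x + 1
  g(x) = x^2 + x   ⇒   g'(x) = 2·x + 1
  lim(x→∞) f'(x)/g'(x) = lim(x→∞) (10·x + 1)/(2·x + 1)
  = 5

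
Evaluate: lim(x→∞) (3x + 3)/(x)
This is an ∞/∞ indeterminate form.

Apply L'Hôpital's rule: differentiate numerator and denominator separately.
  f(x) = 3·x + 3   ⇒   f'(x) = 3
  g(x) = x   ⇒   g'(x) = 1
  lim(x→∞) f'(x)/g'(x) = lim(x→∞) (3)/(1)
  = 3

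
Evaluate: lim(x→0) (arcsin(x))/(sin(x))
This is a 0/0 indeterminate form.

Apply L'Hôpital's rule: differentiate numerator and denominator separately.
  f(x) = asin(x)   ⇒   f'(x) = 1/sqrt(1 - x^2)
  g(x) = sin(x)   ⇒   g'(x) = cos(x)
  lim(x→0) f'(x)/g'(x) = lim(x→0) (1/sqrt(1 - x^2))/(cos(x))
  = 1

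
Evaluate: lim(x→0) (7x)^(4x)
This is an exponential indeterminate form.

For exponential indeterminate forms, take the natural log:
  Let L = lim(x→0) (7x)^(4x)
  Then ln(L) = lim(x→0) [exponent × ln(base)]
  Evaluate using L'Hôpital or standard limits, then exponentiate.
  L = 1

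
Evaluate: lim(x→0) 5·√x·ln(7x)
This is a 0·∞ indeterminate form.

Rewrite 0·∞ as a quotient (0/0 or ∞/∞ form), then apply L'Hôpital's rule:
  lim(x→0) 5·√x·ln(7x) = 0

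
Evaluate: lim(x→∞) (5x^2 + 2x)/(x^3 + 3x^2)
This is an ∞/∞ indeterminate form.

Apply L'Hôpital's rule: differentiate numerator and denominator separately.
  f(x) = 5·x^2 + 2·x   ⇒   f'(x) = 10·x + 2
  g(x) = x^3 + 3·x^2   ⇒   g'(x) = 3·x^2 + 6·x
  lim(x→∞) f'(x)/g'(x) = lim(x→∞) (10·x + 2)/(3·x^2 + 6·x)
  = 0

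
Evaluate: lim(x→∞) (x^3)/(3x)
This is an ∞/∞ indeterminate form.

Apply L'Hôpital's rule: differentiate numerator and denominator separately.
  f(x) = x^3   ⇒   f'(x) = 3·x^2
  g(x) = 3·x   ⇒   g'(x) = 3
  lim(x→∞) f'(x)/g'(x) = lim(x→∞) (3·x^2)/(3)
  = ∞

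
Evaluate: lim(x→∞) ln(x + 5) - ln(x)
This is an ∞-∞ indeterminate form.

Combine fractions or rationalize to convert ∞-∞ to 0/0 form:
  lim(x→∞) ln(x + 5) - ln(x) = 0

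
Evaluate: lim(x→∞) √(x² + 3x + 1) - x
This is an ∞-∞ indeterminate form.

Combine fractions or rationalize to convert ∞-∞ to 0/0 form:
  lim(x→∞) √(x² + 3x + 1) - x = 3/2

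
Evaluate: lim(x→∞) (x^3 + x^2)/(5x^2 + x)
This is an ∞/∞ indeterminate form.

Apply L'Hôpital's rule: differentiate numerator and denominator separately.
  f(x) = x^3 + x^2   ⇒   f'(x) = 3·x^2 + 2·x
  g(x) = 5·x^2 + x   ⇒   g'(x) = 10·x + 1
  lim(x→∞) f'(x)/g'(x) = lim(x→∞) (3·x^2 + 2·x)/(10·x + 1)
  = ∞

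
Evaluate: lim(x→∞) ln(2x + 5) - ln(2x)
This is an ∞-∞ indeterminate form.

Combine fractions or rationalize to convert ∞-∞ to 0/0 form:
  lim(x→∞) ln(2x + 5) - ln(2x) = 0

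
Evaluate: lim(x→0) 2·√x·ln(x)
This is a 0·∞ indeterminate form.

Rewrite 0·∞ as a quotient (0/0 or ∞/∞ form), then apply L'Hôpital's rule:
  lim(x→0) 2·√x·ln(x) = 0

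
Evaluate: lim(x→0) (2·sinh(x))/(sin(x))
This is a 0/0 indeterminate form.

Apply L'Hôpital's rule: differentiate numerator and denominator separately.
  f(x) = 2·sinh(x)   ⇒   f'(x) = 2·cosh(x)
  g(x) = sin(x)   ⇒   g'(x) = cos(x)
  lim(x→0) f'(x)/g'(x) = lim(x→0) (2·cosh(x))/(cos(x))
  = 2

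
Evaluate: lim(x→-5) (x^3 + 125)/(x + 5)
This is a standard limit.

Factor or rationalize the expression:
  lim(x→-5) (x^3 + 125)/(x + 5) = 75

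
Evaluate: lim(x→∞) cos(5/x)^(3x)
This is an exponential indeterminate form.

For exponential indeterminate forms, take the natural log:
  Let L = lim(x→∞) cos(5/x)^(3x)
  Then ln(L) = lim(x→∞) [exponent × ln(base)]
  Evaluate using L'Hôpital or standard limits, then exponentiate.
  L = 1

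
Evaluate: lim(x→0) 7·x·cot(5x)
This is a 0·∞ indeterminate form.

Rewrite 0·∞ as a quotient (0/0 or ∞/∞ form), then apply L'Hôpital's rule:
  lim(x→0) 7·x·cot(5x) = 7/5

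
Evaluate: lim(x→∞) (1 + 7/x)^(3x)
This is an exponential indeterminate form.

For exponential indeterminate forms, take the natural log:
  Let L = lim(x→∞) (1 + 7/x)^(3x)
  Then ln(L) = lim(x→∞) [exponent × ln(base)]
  Evaluate using L'Hôpital or standard limits, then exponentiate.
  L = e^(21)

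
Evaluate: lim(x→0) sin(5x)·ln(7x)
This is a 0·∞ indeterminate form.

Rewrite 0·∞ as a quotient (0/0 or ∞/∞ form), then apply L'Hôpital's rule:
  lim(x→0) sin(5x)·ln(7x) = 0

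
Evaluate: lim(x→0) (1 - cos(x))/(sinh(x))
This is a 0/0 indeterminate form.

Apply L'Hôpital's rule: differentiate numerator and denominator separately.
  f(x) = 1 - cos(x)   ⇒   f'(x) = sin(x)
  g(x) = sinh(x)   ⇒   g'(x) = cosh(x)
  lim(x→0) f'(x)/g'(x) = lim(x→0) (sin(x))/(cosh(x))
  = 0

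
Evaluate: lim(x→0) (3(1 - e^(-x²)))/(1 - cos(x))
This is a 0/0 indeterminate form.

Apply L'Hôpital's rule: differentiate numerator and denominator separately.
  f(x) = 3 - 3·e^(-x^2)   ⇒   f'(x) = 6·x·e^(-x^2)
  g(x) = 1 - cos(x)   ⇒   g'(x) = sin(x)
  lim(x→0) f'(x)/g'(x) = lim(x→0) (6·x·e^(-x^2))/(sin(x))
  = 6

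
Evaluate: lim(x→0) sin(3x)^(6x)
This is an exponential indeterminate form.

For exponential indeterminate forms, take the natural log:
  Let L = lim(x→0) sin(3x)^(6x)
  Then ln(L) = lim(x→0) [exponent × ln(base)]
  Evaluate using L'Hôpital or standard limits, then exponentiate.
  L = 1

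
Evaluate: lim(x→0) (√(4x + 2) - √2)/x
This is a standard limit.

Factor or rationalize the expression:
  lim(x→0) (√(4x + 2) - √2)/x = sqrt(2)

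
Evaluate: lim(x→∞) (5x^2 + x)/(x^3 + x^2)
This is an ∞/∞ indeterminate form.

Apply L'Hôpital's rule: differentiate numerator and denominator separately.
  f(x) = 5·x^2 + x   ⇒   f'(x) = 10·x + 1
  g(x) = x^3 + x^2   ⇒   g'(x) = 3·x^2 + 2·x
  lim(x→∞) f'(x)/g'(x) = lim(x→∞) (10·x + 1)/(3·x^2 + 2·x)
  = 0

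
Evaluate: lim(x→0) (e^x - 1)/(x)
This is a 0/0 indeterminate form.

Apply L'Hôpital's rule: differentiate numerator and denominator separately.
  f(x) = e^(x) - 1   ⇒   f'(x) = e^(x)
  g(x) = x   ⇒   g'(x) = 1
  lim(x→0) f'(x)/g'(x) = lim(x→0) (e^(x))/(1)
  = 1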